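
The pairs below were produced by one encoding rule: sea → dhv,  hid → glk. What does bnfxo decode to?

The word is reversed, then every letter is shifted forward by 3.
Undoing it on bnfxo: shift back: b−3=y, n−3=k, f−3=c, x−3=u, o−3=l → ykcul; then reverse → lucky.

lucky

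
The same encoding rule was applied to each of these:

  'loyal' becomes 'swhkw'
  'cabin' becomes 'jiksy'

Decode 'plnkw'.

ideal

In loyal: l→s is +7, o→w is +8, y→h is +9, a→k is +10 — the shift increases by 1 each position. Each letter shifts forward by (position + 7), i.e. 7, 8, 9, … — the shift grows by one for each successive letter.
Undoing it on plnkw: p−7=i, l−8=d, n−9=e, k−10=a, w−11=l.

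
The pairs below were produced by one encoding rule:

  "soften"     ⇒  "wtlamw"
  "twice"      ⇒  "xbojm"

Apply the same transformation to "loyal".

In soften: s→w is +4, o→t is +5, f→l is +6, t→a is +7 — the shift increases by 1 each position. The shift increases by 1 at each position, starting from +4: 4, 5, 6, ….
Applying it to loyal: l+4=p, o+5=t, y+6=e, a+7=h, l+8=t.

pteht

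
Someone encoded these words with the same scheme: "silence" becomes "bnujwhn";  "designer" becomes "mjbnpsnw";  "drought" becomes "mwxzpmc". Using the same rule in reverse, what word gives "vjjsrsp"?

meaning

Shifts by position in silence: pos 0: s→b (+9), pos 1: i→n (+5), pos 2: l→u (+9), pos 3: e→j (+5) — repeating every 2. A repeating key of period 2 is used — shifts +9, +5 over and over.
Decoding vjjsrsp: v−9=m, j−5=e, j−9=a, s−5=n, r−9=i, s−5=n, p−9=g.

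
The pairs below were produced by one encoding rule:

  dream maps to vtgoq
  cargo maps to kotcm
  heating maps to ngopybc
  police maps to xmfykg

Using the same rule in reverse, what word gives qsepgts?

d(3)→v(21) and r(17)→t(19) fit y≡11x+14 (mod 26); the inverse of 11 mod 26 is 19. This is an affine cipher: with a=0,…,z=25, each position x becomes (11x+14) mod 26.
Decoding qsepgts: q(16)→19·(16−14)≡12=m; s(18)→19·(18−14)≡24=y; e(4)→19·(4−14)≡18=s; p(15)→19·(15−14)≡19=t; g(6)→19·(6−14)≡4=e; t(19)→19·(19−14)≡17=r; s(18)→19·(18−14)≡24=y (all mod 26).

mystery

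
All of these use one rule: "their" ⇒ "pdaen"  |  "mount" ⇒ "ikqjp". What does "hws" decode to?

law

Compare letters: t→p is +22, h→d is +22, e→a is +22 — a constant shift. Each letter is shifted forward by 22 in the alphabet (a Caesar shift of +22).
Undoing it on hws: h−22=l, w−22=a, s−22=w.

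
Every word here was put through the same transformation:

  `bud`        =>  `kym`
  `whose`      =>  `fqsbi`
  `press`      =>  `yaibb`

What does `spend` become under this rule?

byiwm

The shift depends on letter class: consonant b→k is +9, but vowel u→y is +4. Vowels shift forward by 4 and consonants shift forward by 9.
On spend: s(cons)+9=b, p(cons)+9=y, e(vowel)+4=i, n(cons)+9=w, d(cons)+9=m.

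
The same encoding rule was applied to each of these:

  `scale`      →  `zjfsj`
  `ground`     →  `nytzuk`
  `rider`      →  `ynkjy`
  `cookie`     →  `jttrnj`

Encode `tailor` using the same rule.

The shift depends on letter class: consonant s→z is +7, but vowel a→f is +5. Two shifts are in play — +5 for a/e/i/o/u, +7 for every other letter.
For tailor: t(cons)+7=a, a(vowel)+5=f, i(vowel)+5=n, l(cons)+7=s, o(vowel)+5=t, r(cons)+7=y.

afnsty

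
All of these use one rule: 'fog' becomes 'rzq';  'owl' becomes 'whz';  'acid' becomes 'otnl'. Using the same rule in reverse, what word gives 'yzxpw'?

lemon

The output letters match the input read backwards, each shifted +11: fog reversed is gof. Read the word backwards and shift each letter +11.
Undoing it on yzxpw: shift back: y−11=n, z−11=o, x−11=m, p−11=e, w−11=l → nomel; then reverse → lemon.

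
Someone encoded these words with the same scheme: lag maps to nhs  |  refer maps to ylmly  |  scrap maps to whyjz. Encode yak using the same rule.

rhf

Two steps: reverse the string, then apply a Caesar shift of +7.
Applying it to yak: reverse → kay; then shift: k+7=r, a+7=h, y+7=f.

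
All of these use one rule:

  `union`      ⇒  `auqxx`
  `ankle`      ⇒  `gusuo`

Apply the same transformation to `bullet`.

The shift increases by 1 at each position, starting from +6: 6, 7, 8, ….
For bullet: b+6=h, u+7=b, l+8=t, l+9=u, e+10=o, t+11=e.

hbtuoe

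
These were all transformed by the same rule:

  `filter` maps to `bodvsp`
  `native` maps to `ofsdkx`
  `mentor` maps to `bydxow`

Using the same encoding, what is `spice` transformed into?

omszc

The output letters match the input read backwards, each shifted +10: filter reversed is retlif. Two steps: reverse the string, then apply a Caesar shift of +10.
For spice: reverse → ecips; then shift: e+10=o, c+10=m, i+10=s, p+10=z, s+10=c.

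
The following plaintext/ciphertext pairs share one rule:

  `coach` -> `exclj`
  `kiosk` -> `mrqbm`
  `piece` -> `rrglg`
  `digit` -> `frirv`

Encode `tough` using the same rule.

vxwpj

Shifts by position in coach: pos 0: c→e (+2), pos 1: o→x (+9), pos 2: a→c (+2), pos 3: c→l (+9) — repeating every 2. A repeating key of period 2 is used — shifts +2, +9 over and over.
On tough: t+2=v, o+9=x, u+2=w, g+9=p, h+2=j.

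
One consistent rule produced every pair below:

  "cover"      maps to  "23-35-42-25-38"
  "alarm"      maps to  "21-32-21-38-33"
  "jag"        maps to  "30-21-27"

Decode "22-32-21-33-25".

blame

c is letter #3 and maps to 23: an offset of 20. The number is (letter's place in the alphabet, a=1) + 20.
Undoing it on 22-32-21-33-25: 22→(22−20)÷1=2=b, 32→(32−20)÷1=12=l, 21→(21−20)÷1=1=a, 33→(33−20)÷1=13=m, 25→(25−20)÷1=5=e.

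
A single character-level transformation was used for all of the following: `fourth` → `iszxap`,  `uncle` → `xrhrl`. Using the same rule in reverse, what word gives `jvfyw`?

grasp

In fourth: f→i is +3, o→s is +4, u→z is +5, r→x is +6 — the shift increases by 1 each position. The shift increases by 1 at each position, starting from +3: 3, 4, 5, ….
Decoding jvfyw: j−3=g, v−4=r, f−5=a, y−6=s, w−7=p.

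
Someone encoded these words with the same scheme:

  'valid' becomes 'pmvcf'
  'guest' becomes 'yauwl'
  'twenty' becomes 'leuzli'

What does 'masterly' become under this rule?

v(21)→p(15) and a(0)→m(12) fit y≡15x+12 (mod 26); the inverse of 15 mod 26 is 7. Each letter's alphabet position (a=0..z=25) is mapped through 15·x+12 mod 26 — an affine cipher.
For masterly: m(12)→15·12+12≡10=k; a(0)→15·0+12≡12=m; s(18)→15·18+12≡22=w; t(19)→15·19+12≡11=l; e(4)→15·4+12≡20=u; r(17)→15·17+12≡7=h; l(11)→15·11+12≡21=v; y(24)→15·24+12≡8=i (all mod 26).

kmwluhvi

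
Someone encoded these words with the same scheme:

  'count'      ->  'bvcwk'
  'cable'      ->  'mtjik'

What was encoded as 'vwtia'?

salon

The output letters match the input read backwards, each shifted +8: count reversed is tnuoc. Two steps: reverse the string, then apply a Caesar shift of +8.
Undoing it on vwtia: shift back: v−8=n, w−8=o, t−8=l, i−8=a, a−8=s → nolas; then reverse → salon.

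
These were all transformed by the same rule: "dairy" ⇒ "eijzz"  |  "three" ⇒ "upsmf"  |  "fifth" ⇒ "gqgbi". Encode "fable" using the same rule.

Shifts by position in dairy: pos 0: d→e (+1), pos 1: a→i (+8), pos 2: i→j (+1), pos 3: r→z (+8) — repeating every 2. It's a Vigenère-style cipher with numeric key [1,8]: position i shifts by key[i mod 2].
On fable: f+1=g, a+8=i, b+1=c, l+8=t, e+1=f.

gictf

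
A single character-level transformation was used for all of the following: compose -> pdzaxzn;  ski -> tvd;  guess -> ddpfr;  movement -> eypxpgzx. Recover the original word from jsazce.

trophy

The output letters match the input read backwards, each shifted +11: compose reversed is esopmoc. The word is reversed, then every letter is shifted forward by 11.
Reversing it on jsazce: shift back: j−11=y, s−11=h, a−11=p, z−11=o, c−11=r, e−11=t → yhport; then reverse → trophy.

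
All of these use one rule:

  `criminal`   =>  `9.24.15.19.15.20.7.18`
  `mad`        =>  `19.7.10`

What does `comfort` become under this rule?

The number is (letter's place in the alphabet, a=1) + 6.
Applying it to comfort: c=3→9, o=15→21, m=13→19, f=6→12, o=15→21, r=18→24, t=20→26.

9.21.19.12.21.24.26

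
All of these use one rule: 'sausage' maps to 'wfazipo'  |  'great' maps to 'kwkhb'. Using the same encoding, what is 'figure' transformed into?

Letter i (0-indexed) is shifted by i+4, so successive shifts are 4, 5, 6, ….
Applying it to figure: f+4=j, i+5=n, g+6=m, u+7=b, r+8=z, e+9=n.

jnmbzn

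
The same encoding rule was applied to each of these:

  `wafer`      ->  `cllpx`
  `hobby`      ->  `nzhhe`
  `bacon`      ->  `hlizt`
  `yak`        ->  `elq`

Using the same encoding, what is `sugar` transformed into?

Two shifts are in play — +11 for a/e/i/o/u, +6 for every other letter.
For sugar: s(cons)+6=y, u(vowel)+11=f, g(cons)+6=m, a(vowel)+11=l, r(cons)+6=x.

yfmlx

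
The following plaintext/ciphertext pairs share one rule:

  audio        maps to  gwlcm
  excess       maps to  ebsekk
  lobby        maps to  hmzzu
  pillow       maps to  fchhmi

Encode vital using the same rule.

pcdgh

a(0)→g(6) and u(20)→w(22) fit y≡19x+6 (mod 26); the inverse of 19 mod 26 is 11. Each letter's alphabet position (a=0..z=25) is mapped through 19·x+6 mod 26 — an affine cipher.
For vital: v(21)→19·21+6≡15=p; i(8)→19·8+6≡2=c; t(19)→19·19+6≡3=d; a(0)→19·0+6≡6=g; l(11)→19·11+6≡7=h (all mod 26).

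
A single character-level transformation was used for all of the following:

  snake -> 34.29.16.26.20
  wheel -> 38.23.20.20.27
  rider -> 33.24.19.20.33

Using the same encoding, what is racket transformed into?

s is letter #19 and maps to 34: an offset of 15. Each letter is replaced by its alphabet position (a=1..z=26) + 15.
For racket: r=18→33, a=1→16, c=3→18, k=11→26, e=5→20, t=20→35.

33.16.18.26.20.35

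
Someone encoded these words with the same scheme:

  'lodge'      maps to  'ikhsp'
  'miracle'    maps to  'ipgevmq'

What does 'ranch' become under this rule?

lgrev

The output letters match the input read backwards, each shifted +4: lodge reversed is egdol. The word is reversed, then every letter is shifted forward by 4.
Applying it to ranch: reverse → hcnar; then shift: h+4=l, c+4=g, n+4=r, a+4=e, r+4=v.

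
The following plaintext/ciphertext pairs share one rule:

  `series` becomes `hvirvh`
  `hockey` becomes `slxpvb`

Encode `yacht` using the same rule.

Each pair mirrors across the alphabet (s↔h, e↔v, r↔i): positions sum to 25. This is the alphabet-reversal cipher (Atbash): a becomes z, b becomes y, etc.
Applying it to yacht: y↔b, a↔z, c↔x, h↔s, t↔g.

bzxsg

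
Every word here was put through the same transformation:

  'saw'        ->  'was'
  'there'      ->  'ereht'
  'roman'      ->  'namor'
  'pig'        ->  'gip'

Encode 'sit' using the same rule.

tis

It's just the letters in reverse order.
On sit: reverse → tis.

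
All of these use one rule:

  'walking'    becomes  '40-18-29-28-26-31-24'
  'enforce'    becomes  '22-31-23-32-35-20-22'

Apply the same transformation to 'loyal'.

w is letter #23 and maps to 40: an offset of 17. Each letter is replaced by its alphabet position (a=1..z=26) + 17.
Applying it to loyal: l=12→29, o=15→32, y=25→42, a=1→18, l=12→29.

29-32-42-18-29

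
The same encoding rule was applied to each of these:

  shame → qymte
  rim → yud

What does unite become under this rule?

qfuzg

The output letters match the input read backwards, each shifted +12: shame reversed is emahs. Two steps: reverse the string, then apply a Caesar shift of +12.
Applying it to unite: reverse → etinu; then shift: e+12=q, t+12=f, i+12=u, n+12=z, u+12=g.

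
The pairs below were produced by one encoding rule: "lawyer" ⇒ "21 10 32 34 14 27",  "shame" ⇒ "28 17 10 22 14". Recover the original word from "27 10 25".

l is letter #12 and maps to 21: an offset of 9. Letters become their 1-based position plus 9 (so a→10, b→11, …).
Decoding 27 10 25: 27→(27−9)÷1=18=r, 10→(10−9)÷1=1=a, 25→(25−9)÷1=16=p.

rap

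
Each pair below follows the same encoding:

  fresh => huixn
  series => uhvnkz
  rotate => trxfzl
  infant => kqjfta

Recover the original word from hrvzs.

Each letter shifts forward by (position + 2), i.e. 2, 3, 4, … — the shift grows by one for each successive letter.
Undoing it on hrvzs: h−2=f, r−3=o, v−4=r, z−5=u, s−6=m.

forum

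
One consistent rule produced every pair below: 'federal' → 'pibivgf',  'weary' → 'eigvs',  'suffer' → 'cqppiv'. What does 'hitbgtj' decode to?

f(5)→p(15) and e(4)→i(8) fit y≡7x+6 (mod 26); the inverse of 7 mod 26 is 15. Each letter's alphabet position (a=0..z=25) is mapped through 7·x+6 mod 26 — an affine cipher.
Undoing it on hitbgtj: h(7)→15·(7−6)≡15=p; i(8)→15·(8−6)≡4=e; t(19)→15·(19−6)≡13=n; b(1)→15·(1−6)≡3=d; g(6)→15·(6−6)≡0=a; t(19)→15·(19−6)≡13=n; j(9)→15·(9−6)≡19=t (all mod 26).

pendant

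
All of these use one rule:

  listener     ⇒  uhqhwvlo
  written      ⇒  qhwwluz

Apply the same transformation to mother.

uhkwrp

The output letters match the input read backwards, each shifted +3: listener reversed is renetsil. Two steps: reverse the string, then apply a Caesar shift of +3.
On mother: reverse → rehtom; then shift: r+3=u, e+3=h, h+3=k, t+3=w, o+3=r, m+3=p.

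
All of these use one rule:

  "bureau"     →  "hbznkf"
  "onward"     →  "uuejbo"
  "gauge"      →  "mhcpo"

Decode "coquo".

In bureau: b→h is +6, u→b is +7, r→z is +8, e→n is +9 — the shift increases by 1 each position. Letter i (0-indexed) is shifted by i+6, so successive shifts are 6, 7, 8, ….
Decoding coquo: c−6=w, o−7=h, q−8=i, u−9=l, o−10=e.

while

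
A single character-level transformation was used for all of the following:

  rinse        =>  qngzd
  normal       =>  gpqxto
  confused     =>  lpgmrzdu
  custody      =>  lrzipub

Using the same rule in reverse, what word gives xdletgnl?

mechanic

r(17)→q(16) and i(8)→n(13) fit y≡9x+19 (mod 26); the inverse of 9 mod 26 is 3. Treating letters as 0–25, the rule is x ↦ 9x + 19 (mod 26).
Decoding xdletgnl: x(23)→3·(23−19)≡12=m; d(3)→3·(3−19)≡4=e; l(11)→3·(11−19)≡2=c; e(4)→3·(4−19)≡7=h; t(19)→3·(19−19)≡0=a; g(6)→3·(6−19)≡13=n; n(13)→3·(13−19)≡8=i; l(11)→3·(11−19)≡2=c (all mod 26).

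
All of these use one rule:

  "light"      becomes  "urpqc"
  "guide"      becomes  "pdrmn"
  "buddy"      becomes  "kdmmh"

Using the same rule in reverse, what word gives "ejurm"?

valid

Compare letters: l→u is +9, i→r is +9, g→p is +9 — a constant shift. Each letter is shifted forward by 9 in the alphabet (a Caesar shift of +9).
Reversing it on ejurm: e−9=v, j−9=a, u−9=l, r−9=i, m−9=d.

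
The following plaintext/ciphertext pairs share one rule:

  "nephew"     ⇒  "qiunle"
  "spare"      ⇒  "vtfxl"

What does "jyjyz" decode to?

In nephew: n→q is +3, e→i is +4, p→u is +5, h→n is +6 — the shift increases by 1 each position. The shift increases by 1 at each position, starting from +3: 3, 4, 5, ….
Undoing it on jyjyz: j−3=g, y−4=u, j−5=e, y−6=s, z−7=s.

guess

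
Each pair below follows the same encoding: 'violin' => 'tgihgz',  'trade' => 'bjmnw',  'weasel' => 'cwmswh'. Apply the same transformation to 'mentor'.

qwzbij

This is an affine cipher: with a=0,…,z=25, each position x becomes (9x+12) mod 26.
For mentor: m(12)→9·12+12≡16=q; e(4)→9·4+12≡22=w; n(13)→9·13+12≡25=z; t(19)→9·19+12≡1=b; o(14)→9·14+12≡8=i; r(17)→9·17+12≡9=j (all mod 26).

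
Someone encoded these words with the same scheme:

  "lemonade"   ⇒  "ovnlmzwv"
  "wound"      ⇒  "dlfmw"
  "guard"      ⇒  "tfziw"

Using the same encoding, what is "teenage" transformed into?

Each pair mirrors across the alphabet (l↔o, e↔v, m↔n): positions sum to 25. Letters are reflected about the middle of the alphabet (position → 25−position): Atbash.
Applying it to teenage: t↔g, e↔v, e↔v, n↔m, a↔z, g↔t, e↔v.

gvvmztv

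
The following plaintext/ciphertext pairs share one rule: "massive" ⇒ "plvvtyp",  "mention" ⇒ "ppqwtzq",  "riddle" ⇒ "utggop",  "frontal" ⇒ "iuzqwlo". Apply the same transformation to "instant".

tqvwlqw

The rule splits by letter class: vowels +11, consonants +3.
Applying it to instant: i(vowel)+11=t, n(cons)+3=q, s(cons)+3=v, t(cons)+3=w, a(vowel)+11=l, n(cons)+3=q, t(cons)+3=w.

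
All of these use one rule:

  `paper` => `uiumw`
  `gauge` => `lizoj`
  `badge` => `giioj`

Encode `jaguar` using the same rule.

Shifts by position in paper: pos 0: p→u (+5), pos 1: a→i (+8), pos 2: p→u (+5), pos 3: e→m (+8) — repeating every 2. The shifts repeat in a cycle of length 2: positions 0,1,… shift by +5, +8, then the pattern repeats.
On jaguar: j+5=o, a+8=i, g+5=l, u+8=c, a+5=f, r+8=z.

oilcfz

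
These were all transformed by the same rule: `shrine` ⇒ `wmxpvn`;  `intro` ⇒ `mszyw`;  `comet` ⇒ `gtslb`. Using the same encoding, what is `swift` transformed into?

In shrine: s→w is +4, h→m is +5, r→x is +6, i→p is +7 — the shift increases by 1 each position. Letter i (0-indexed) is shifted by i+4, so successive shifts are 4, 5, 6, ….
On swift: s+4=w, w+5=b, i+6=o, f+7=m, t+8=b.

wbomb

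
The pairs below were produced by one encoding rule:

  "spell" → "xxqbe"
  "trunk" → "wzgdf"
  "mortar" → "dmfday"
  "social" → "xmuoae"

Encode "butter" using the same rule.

Two steps: reverse the string, then apply a Caesar shift of +12.
For butter: reverse → rettub; then shift: r+12=d, e+12=q, t+12=f, t+12=f, u+12=g, b+12=n.

dqffgn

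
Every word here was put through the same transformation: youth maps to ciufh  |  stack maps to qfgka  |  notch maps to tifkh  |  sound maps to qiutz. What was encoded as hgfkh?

Each letter's alphabet position (a=0..z=25) is mapped through 15·x+6 mod 26 — an affine cipher.
Undoing it on hgfkh: h(7)→7·(7−6)≡7=h; g(6)→7·(6−6)≡0=a; f(5)→7·(5−6)≡19=t; k(10)→7·(10−6)≡2=c; h(7)→7·(7−6)≡7=h (all mod 26).

hatch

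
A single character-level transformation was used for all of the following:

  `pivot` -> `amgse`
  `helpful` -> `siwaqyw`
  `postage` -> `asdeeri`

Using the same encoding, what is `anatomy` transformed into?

The shift depends on letter class: consonant p→a is +11, but vowel i→m is +4. Vowels shift forward by 4 and consonants shift forward by 11.
Applying it to anatomy: a(vowel)+4=e, n(cons)+11=y, a(vowel)+4=e, t(cons)+11=e, o(vowel)+4=s, m(cons)+11=x, y(cons)+11=j.

eyeesxj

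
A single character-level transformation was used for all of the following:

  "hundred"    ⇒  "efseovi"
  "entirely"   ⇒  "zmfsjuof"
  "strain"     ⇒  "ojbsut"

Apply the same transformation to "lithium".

Read the word backwards and shift each letter +1.
For lithium: reverse → muihtil; then shift: m+1=n, u+1=v, i+1=j, h+1=i, t+1=u, i+1=j, l+1=m.

nvjiujm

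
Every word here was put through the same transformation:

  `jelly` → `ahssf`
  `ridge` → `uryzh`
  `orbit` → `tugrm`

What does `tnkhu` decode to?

owner

j(9)→a(0) and e(4)→h(7) fit y≡9x+23 (mod 26); the inverse of 9 mod 26 is 3. Treating letters as 0–25, the rule is x ↦ 9x + 23 (mod 26).
Reversing it on tnkhu: t(19)→3·(19−23)≡14=o; n(13)→3·(13−23)≡22=w; k(10)→3·(10−23)≡13=n; h(7)→3·(7−23)≡4=e; u(20)→3·(20−23)≡17=r (all mod 26).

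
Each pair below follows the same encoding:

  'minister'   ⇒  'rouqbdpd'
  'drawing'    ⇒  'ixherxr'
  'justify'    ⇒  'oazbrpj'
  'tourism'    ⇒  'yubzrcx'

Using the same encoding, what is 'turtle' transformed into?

yaybuo

In minister: m→r is +5, i→o is +6, n→u is +7, i→q is +8 — the shift increases by 1 each position. Letter i (0-indexed) is shifted by i+5, so successive shifts are 5, 6, 7, ….
For turtle: t+5=y, u+6=a, r+7=y, t+8=b, l+9=u, e+10=o.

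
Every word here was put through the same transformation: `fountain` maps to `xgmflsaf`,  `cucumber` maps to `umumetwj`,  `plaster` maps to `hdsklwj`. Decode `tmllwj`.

butter

Compare letters: f→x is +18, o→g is +18, u→m is +18 — a constant shift. It's a constant shift of +18 (ROT18).
Undoing it on tmllwj: t−18=b, m−18=u, l−18=t, l−18=t, w−18=e, j−18=r.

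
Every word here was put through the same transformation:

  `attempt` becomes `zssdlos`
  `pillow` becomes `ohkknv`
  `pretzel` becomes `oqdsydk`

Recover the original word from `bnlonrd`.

compose

Compare letters: a→z is +25, t→s is +25, t→s is +25 — a constant shift. Each letter is shifted forward by 25 in the alphabet (a Caesar shift of +25).
Undoing it on bnlonrd: b−25=c, n−25=o, l−25=m, o−25=p, n−25=o, r−25=s, d−25=e.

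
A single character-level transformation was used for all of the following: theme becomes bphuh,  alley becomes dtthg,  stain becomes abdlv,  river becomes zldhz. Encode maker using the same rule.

The shift depends on letter class: consonant t→b is +8, but vowel e→h is +3. Two shifts are in play — +3 for a/e/i/o/u, +8 for every other letter.
Applying it to maker: m(cons)+8=u, a(vowel)+3=d, k(cons)+8=s, e(vowel)+3=h, r(cons)+8=z.

udshz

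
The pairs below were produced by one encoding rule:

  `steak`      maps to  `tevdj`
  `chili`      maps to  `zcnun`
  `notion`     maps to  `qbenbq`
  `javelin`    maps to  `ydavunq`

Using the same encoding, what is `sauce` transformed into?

s(18)→t(19) and t(19)→e(4) fit y≡11x+3 (mod 26); the inverse of 11 mod 26 is 19. Each letter's alphabet position (a=0..z=25) is mapped through 11·x+3 mod 26 — an affine cipher.
For sauce: s(18)→11·18+3≡19=t; a(0)→11·0+3≡3=d; u(20)→11·20+3≡15=p; c(2)→11·2+3≡25=z; e(4)→11·4+3≡21=v (all mod 26).

tdpzv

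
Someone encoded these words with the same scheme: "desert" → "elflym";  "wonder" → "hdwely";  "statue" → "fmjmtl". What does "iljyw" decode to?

learn

d(3)→e(4) and e(4)→l(11) fit y≡7x+9 (mod 26); the inverse of 7 mod 26 is 15. Each letter's alphabet position (a=0..z=25) is mapped through 7·x+9 mod 26 — an affine cipher.
Decoding iljyw: i(8)→15·(8−9)≡11=l; l(11)→15·(11−9)≡4=e; j(9)→15·(9−9)≡0=a; y(24)→15·(24−9)≡17=r; w(22)→15·(22−9)≡13=n (all mod 26).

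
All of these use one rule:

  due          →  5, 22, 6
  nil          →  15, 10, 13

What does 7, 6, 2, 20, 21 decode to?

feast

d is letter #4 and maps to 5: an offset of 1. Each letter is replaced by its alphabet position (a=1..z=26) + 1.
Decoding 7, 6, 2, 20, 21: 7→(7−1)÷1=6=f, 6→(6−1)÷1=5=e, 2→(2−1)÷1=1=a, 20→(20−1)÷1=19=s, 21→(21−1)÷1=20=t.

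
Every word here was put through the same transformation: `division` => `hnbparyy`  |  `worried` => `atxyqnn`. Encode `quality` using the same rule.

uzgsqci

In division: d→h is +4, i→n is +5, v→b is +6, i→p is +7 — the shift increases by 1 each position. Each letter shifts forward by (position + 4), i.e. 4, 5, 6, … — the shift grows by one for each successive letter.
For quality: q+4=u, u+5=z, a+6=g, l+7=s, i+8=q, t+9=c, y+10=i.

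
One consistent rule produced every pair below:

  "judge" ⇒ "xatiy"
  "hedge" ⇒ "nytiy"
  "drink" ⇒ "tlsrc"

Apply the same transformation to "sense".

qyrqy

Treating letters as 0–25, the rule is x ↦ 5x + 4 (mod 26).
Applying it to sense: s(18)→5·18+4≡16=q; e(4)→5·4+4≡24=y; n(13)→5·13+4≡17=r; s(18)→5·18+4≡16=q; e(4)→5·4+4≡24=y (all mod 26).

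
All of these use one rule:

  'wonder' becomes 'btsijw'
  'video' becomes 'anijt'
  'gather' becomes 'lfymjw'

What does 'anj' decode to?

Compare letters: w→b is +5, o→t is +5, n→s is +5 — a constant shift. Each letter is shifted forward by 5 in the alphabet (a Caesar shift of +5).
Undoing it on anj: a−5=v, n−5=i, j−5=e.

vie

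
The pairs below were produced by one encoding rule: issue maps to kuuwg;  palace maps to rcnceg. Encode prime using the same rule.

rtkog

Compare letters: i→k is +2, s→u is +2, s→u is +2 — a constant shift. Each letter is shifted forward by 2 in the alphabet (a Caesar shift of +2).
For prime: p+2=r, r+2=t, i+2=k, m+2=o, e+2=g.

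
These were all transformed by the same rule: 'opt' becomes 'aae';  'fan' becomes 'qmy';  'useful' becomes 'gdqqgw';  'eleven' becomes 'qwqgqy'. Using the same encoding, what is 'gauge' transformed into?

Vowels shift forward by 12 and consonants shift forward by 11.
For gauge: g(cons)+11=r, a(vowel)+12=m, u(vowel)+12=g, g(cons)+11=r, e(vowel)+12=q.

rmgrq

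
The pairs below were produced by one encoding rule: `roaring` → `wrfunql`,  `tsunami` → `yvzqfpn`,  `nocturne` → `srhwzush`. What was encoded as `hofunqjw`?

Shifts by position in roaring: pos 0: r→w (+5), pos 1: o→r (+3), pos 2: a→f (+5), pos 3: r→u (+3) — repeating every 2. A repeating key of period 2 is used — shifts +5, +3 over and over.
Reversing it on hofunqjw: h−5=c, o−3=l, f−5=a, u−3=r, n−5=i, q−3=n, j−5=e, w−3=t.

clarinet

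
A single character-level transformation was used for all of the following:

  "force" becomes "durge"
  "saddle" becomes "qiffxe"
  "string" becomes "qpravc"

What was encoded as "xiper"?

later

This is an affine cipher: with a=0,…,z=25, each position x becomes (25x+8) mod 26.
Reversing it on xiper: x(23)→25·(23−8)≡11=l; i(8)→25·(8−8)≡0=a; p(15)→25·(15−8)≡19=t; e(4)→25·(4−8)≡4=e; r(17)→25·(17−8)≡17=r (all mod 26).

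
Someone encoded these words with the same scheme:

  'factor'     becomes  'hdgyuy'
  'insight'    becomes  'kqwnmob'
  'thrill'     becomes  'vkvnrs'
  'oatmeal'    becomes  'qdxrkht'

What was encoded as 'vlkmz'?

tight

In factor: f→h is +2, a→d is +3, c→g is +4, t→y is +5 — the shift increases by 1 each position. The shift increases by 1 at each position, starting from +2: 2, 3, 4, ….
Decoding vlkmz: v−2=t, l−3=i, k−4=g, m−5=h, z−6=t.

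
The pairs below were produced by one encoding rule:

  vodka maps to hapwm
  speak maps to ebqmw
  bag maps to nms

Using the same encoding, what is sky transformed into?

Compare letters: v→h is +12, o→a is +12, d→p is +12 — a constant shift. This is a Caesar cipher with shift 12.
Applying it to sky: s+12=e, k+12=w, y+12=k.

ewk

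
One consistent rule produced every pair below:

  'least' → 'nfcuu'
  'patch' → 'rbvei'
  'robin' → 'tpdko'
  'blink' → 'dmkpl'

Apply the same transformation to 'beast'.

dfcuu

Shifts by position in least: pos 0: l→n (+2), pos 1: e→f (+1), pos 2: a→c (+2), pos 3: s→u (+2), pos 4: t→u (+1) — repeating every 3. The shifts repeat in a cycle of length 3: positions 0,1,… shift by +2, +1, +2, then the pattern repeats.
Applying it to beast: b+2=d, e+1=f, a+2=c, s+2=u, t+1=u.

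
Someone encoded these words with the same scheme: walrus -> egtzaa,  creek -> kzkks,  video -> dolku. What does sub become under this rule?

aaj

The rule splits by letter class: vowels +6, consonants +8.
For sub: s(cons)+8=a, u(vowel)+6=a, b(cons)+8=j.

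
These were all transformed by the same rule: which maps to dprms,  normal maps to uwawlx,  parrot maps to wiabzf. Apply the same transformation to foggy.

In which: w→d is +7, h→p is +8, i→r is +9, c→m is +10 — the shift increases by 1 each position. Letter i (0-indexed) is shifted by i+7, so successive shifts are 7, 8, 9, ….
Applying it to foggy: f+7=m, o+8=w, g+9=p, g+10=q, y+11=j.

mwpqj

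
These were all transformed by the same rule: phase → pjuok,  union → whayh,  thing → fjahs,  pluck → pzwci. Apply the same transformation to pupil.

p(15)→p(15) and h(7)→j(9) fit y≡17x+20 (mod 26); the inverse of 17 mod 26 is 23. Treating letters as 0–25, the rule is x ↦ 17x + 20 (mod 26).
On pupil: p(15)→17·15+20≡15=p; u(20)→17·20+20≡22=w; p(15)→17·15+20≡15=p; i(8)→17·8+20≡0=a; l(11)→17·11+20≡25=z (all mod 26).

pwpaz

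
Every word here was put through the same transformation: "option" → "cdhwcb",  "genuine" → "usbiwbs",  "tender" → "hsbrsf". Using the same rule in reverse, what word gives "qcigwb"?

cousin

It's a constant shift of +14 (ROT14).
Undoing it on qcigwb: q−14=c, c−14=o, i−14=u, g−14=s, w−14=i, b−14=n.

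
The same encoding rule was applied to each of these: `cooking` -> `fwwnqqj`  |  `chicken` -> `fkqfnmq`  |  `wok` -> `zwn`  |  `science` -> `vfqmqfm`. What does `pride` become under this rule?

The shift depends on letter class: consonant c→f is +3, but vowel o→w is +8. The rule splits by letter class: vowels +8, consonants +3.
For pride: p(cons)+3=s, r(cons)+3=u, i(vowel)+8=q, d(cons)+3=g, e(vowel)+8=m.

suqgm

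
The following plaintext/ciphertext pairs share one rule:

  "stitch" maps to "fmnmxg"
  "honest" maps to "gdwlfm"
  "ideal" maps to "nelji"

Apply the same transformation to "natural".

Treating letters as 0–25, the rule is x ↦ 7x + 9 (mod 26).
On natural: n(13)→7·13+9≡22=w; a(0)→7·0+9≡9=j; t(19)→7·19+9≡12=m; u(20)→7·20+9≡19=t; r(17)→7·17+9≡24=y; a(0)→7·0+9≡9=j; l(11)→7·11+9≡8=i (all mod 26).

wjmtyji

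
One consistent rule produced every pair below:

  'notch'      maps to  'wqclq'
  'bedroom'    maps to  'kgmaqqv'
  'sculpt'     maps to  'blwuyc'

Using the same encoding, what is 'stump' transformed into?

bcwvy

The shift depends on letter class: consonant n→w is +9, but vowel o→q is +2. Vowels shift forward by 2 and consonants shift forward by 9.
Applying it to stump: s(cons)+9=b, t(cons)+9=c, u(vowel)+2=w, m(cons)+9=v, p(cons)+9=y.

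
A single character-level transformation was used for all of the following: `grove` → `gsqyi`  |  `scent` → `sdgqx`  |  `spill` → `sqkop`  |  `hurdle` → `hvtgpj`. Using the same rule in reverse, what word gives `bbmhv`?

Letter i (0-indexed) is shifted by i+0, so successive shifts are 0, 1, 2, ….
Decoding bbmhv: b−0=b, b−1=a, m−2=k, h−3=e, v−4=r.

baker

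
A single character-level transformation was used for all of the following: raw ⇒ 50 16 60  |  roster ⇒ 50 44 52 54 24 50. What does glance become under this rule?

28 38 16 42 20 24

r(#18)→50 and a(#1)→16: differences scale by 2, so n = 2·pos + 14. With a=1..z=26, the number is 2·pos + 14.
Applying it to glance: g=7→28, l=12→38, a=1→16, n=14→42, c=3→20, e=5→24.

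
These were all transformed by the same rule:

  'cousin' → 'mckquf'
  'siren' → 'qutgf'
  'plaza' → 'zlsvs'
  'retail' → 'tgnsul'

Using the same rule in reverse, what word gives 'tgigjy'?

c(2)→m(12) and o(14)→c(2) fit y≡23x+18 (mod 26); the inverse of 23 mod 26 is 17. Treating letters as 0–25, the rule is x ↦ 23x + 18 (mod 26).
Decoding tgigjy: t(19)→17·(19−18)≡17=r; g(6)→17·(6−18)≡4=e; i(8)→17·(8−18)≡12=m; g(6)→17·(6−18)≡4=e; j(9)→17·(9−18)≡3=d; y(24)→17·(24−18)≡24=y (all mod 26).

remedy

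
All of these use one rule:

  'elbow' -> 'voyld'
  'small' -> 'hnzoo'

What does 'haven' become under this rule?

szevm

Each letter is replaced by its mirror in the alphabet: a↔z, b↔y, c↔x, and so on (the Atbash cipher).
On haven: h↔s, a↔z, v↔e, e↔v, n↔m.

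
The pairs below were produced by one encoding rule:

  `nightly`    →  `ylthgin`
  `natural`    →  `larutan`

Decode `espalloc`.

collapse

It's just the letters in reverse order.
Reversing it on espalloc: then reverse → collapse.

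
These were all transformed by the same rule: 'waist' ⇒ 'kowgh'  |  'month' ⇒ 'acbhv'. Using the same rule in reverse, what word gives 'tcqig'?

Compare letters: w→k is +14, a→o is +14, i→w is +14 — a constant shift. Every letter moves 14 places later in the alphabet, wrapping around z→a.
Decoding tcqig: t−14=f, c−14=o, q−14=c, i−14=u, g−14=s.

focus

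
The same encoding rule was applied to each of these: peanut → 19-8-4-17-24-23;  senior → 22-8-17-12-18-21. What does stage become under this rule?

p is letter #16 and maps to 19: an offset of 3. Letters become their 1-based position plus 3 (so a→4, b→5, …).
Applying it to stage: s=19→22, t=20→23, a=1→4, g=7→10, e=5→8.

22-23-4-10-8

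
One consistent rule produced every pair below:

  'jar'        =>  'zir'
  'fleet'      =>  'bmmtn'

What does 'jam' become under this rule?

uir

The output letters match the input read backwards, each shifted +8: jar reversed is raj. Read the word backwards and shift each letter +8.
For jam: reverse → maj; then shift: m+8=u, a+8=i, j+8=r.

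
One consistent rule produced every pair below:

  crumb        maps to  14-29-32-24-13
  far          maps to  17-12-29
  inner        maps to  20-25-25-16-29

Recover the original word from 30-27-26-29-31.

c is letter #3 and maps to 14: an offset of 11. The number is (letter's place in the alphabet, a=1) + 11.
Decoding 30-27-26-29-31: 30→(30−11)÷1=19=s, 27→(27−11)÷1=16=p, 26→(26−11)÷1=15=o, 29→(29−11)÷1=18=r, 31→(31−11)÷1=20=t.

sport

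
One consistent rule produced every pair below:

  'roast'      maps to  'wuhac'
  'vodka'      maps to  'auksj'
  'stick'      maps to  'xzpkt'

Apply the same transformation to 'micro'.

rojzx

In roast: r→w is +5, o→u is +6, a→h is +7, s→a is +8 — the shift increases by 1 each position. Each letter shifts forward by (position + 5), i.e. 5, 6, 7, … — the shift grows by one for each successive letter.
On micro: m+5=r, i+6=o, c+7=j, r+8=z, o+9=x.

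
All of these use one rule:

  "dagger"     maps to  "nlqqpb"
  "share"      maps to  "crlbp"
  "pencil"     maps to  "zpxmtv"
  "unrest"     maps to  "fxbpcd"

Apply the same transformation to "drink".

nbtxu

The shift depends on letter class: consonant d→n is +10, but vowel a→l is +11. Two shifts are in play — +11 for a/e/i/o/u, +10 for every other letter.
On drink: d(cons)+10=n, r(cons)+10=b, i(vowel)+11=t, n(cons)+10=x, k(cons)+10=u.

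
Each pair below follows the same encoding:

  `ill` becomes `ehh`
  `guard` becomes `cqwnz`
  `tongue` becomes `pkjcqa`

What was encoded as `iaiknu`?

memory

Compare letters: i→e is +22, l→h is +22, l→h is +22 — a constant shift. It's a constant shift of +22 (ROT22).
Undoing it on iaiknu: i−22=m, a−22=e, i−22=m, k−22=o, n−22=r, u−22=y.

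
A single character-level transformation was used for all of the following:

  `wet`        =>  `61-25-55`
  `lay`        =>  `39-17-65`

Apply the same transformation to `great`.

w(#23)→61 and e(#5)→25: differences scale by 2, so n = 2·pos + 15. With a=1..z=26, the number is 2·pos + 15.
For great: g=7→29, r=18→51, e=5→25, a=1→17, t=20→55.

29-51-25-17-55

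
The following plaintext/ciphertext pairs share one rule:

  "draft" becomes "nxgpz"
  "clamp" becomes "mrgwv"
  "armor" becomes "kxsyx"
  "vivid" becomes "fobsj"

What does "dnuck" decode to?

those

Shifts by position in draft: pos 0: d→n (+10), pos 1: r→x (+6), pos 2: a→g (+6), pos 3: f→p (+10), pos 4: t→z (+6) — repeating every 3. It's a Vigenère-style cipher with numeric key [10,6,6]: position i shifts by key[i mod 3].
Reversing it on dnuck: d−10=t, n−6=h, u−6=o, c−10=s, k−6=e.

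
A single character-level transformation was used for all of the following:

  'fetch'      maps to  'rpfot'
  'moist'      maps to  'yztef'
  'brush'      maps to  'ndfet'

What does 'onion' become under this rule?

The shift depends on letter class: consonant f→r is +12, but vowel e→p is +11. Two shifts are in play — +11 for a/e/i/o/u, +12 for every other letter.
Applying it to onion: o(vowel)+11=z, n(cons)+12=z, i(vowel)+11=t, o(vowel)+11=z, n(cons)+12=z.

zztzz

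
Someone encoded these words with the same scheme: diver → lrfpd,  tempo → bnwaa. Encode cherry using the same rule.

Each letter shifts forward by (position + 8), i.e. 8, 9, 10, … — the shift grows by one for each successive letter.
On cherry: c+8=k, h+9=q, e+10=o, r+11=c, r+12=d, y+13=l.

kqocdl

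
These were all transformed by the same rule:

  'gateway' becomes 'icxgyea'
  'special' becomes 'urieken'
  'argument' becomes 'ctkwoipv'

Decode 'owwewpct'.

Shifts by position in gateway: pos 0: g→i (+2), pos 1: a→c (+2), pos 2: t→x (+4), pos 3: e→g (+2), pos 4: w→y (+2), pos 5: a→e (+4) — repeating every 3. The shifts repeat in a cycle of length 3: positions 0,1,… shift by +2, +2, +4, then the pattern repeats.
Undoing it on owwewpct: o−2=m, w−2=u, w−4=s, e−2=c, w−2=u, p−4=l, c−2=a, t−2=r.

muscular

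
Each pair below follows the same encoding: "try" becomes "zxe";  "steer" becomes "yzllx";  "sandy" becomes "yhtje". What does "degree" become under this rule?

jlmxll

The shift depends on letter class: consonant t→z is +6, but vowel e→l is +7. Two shifts are in play — +7 for a/e/i/o/u, +6 for every other letter.
For degree: d(cons)+6=j, e(vowel)+7=l, g(cons)+6=m, r(cons)+6=x, e(vowel)+7=l, e(vowel)+7=l.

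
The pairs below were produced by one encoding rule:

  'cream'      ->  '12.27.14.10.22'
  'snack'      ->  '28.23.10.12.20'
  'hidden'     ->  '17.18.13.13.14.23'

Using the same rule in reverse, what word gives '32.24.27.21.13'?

The number is (letter's place in the alphabet, a=1) + 9.
Undoing it on 32.24.27.21.13: 32→(32−9)÷1=23=w, 24→(24−9)÷1=15=o, 27→(27−9)÷1=18=r, 21→(21−9)÷1=12=l, 13→(13−9)÷1=4=d.

world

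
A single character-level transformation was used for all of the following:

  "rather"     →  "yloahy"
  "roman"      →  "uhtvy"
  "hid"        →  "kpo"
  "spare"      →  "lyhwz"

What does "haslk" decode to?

The output letters match the input read backwards, each shifted +7: rather reversed is rehtar. Two steps: reverse the string, then apply a Caesar shift of +7.
Decoding haslk: shift back: h−7=a, a−7=t, s−7=l, l−7=e, k−7=d → atled; then reverse → delta.

delta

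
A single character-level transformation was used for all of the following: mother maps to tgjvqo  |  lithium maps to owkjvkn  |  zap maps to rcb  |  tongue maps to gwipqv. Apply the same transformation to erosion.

The output letters match the input read backwards, each shifted +2: mother reversed is rehtom. The word is reversed, then every letter is shifted forward by 2.
On erosion: reverse → noisore; then shift: n+2=p, o+2=q, i+2=k, s+2=u, o+2=q, r+2=t, e+2=g.

pqkuqtg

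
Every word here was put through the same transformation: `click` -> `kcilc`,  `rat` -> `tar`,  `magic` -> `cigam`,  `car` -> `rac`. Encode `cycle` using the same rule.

The output letters match the input read backwards: click reversed is kcilc. The word is simply reversed.
Applying it to cycle: reverse → elcyc.

elcyc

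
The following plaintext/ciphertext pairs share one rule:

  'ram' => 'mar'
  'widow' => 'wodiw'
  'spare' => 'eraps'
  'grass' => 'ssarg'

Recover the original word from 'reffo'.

offer

The output letters match the input read backwards: ram reversed is mar. The word is simply reversed.
Undoing it on reffo: then reverse → offer.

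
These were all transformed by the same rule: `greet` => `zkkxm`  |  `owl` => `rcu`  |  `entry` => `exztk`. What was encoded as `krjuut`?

The output letters match the input read backwards, each shifted +6: greet reversed is teerg. Two steps: reverse the string, then apply a Caesar shift of +6.
Decoding krjuut: shift back: k−6=e, r−6=l, j−6=d, u−6=o, u−6=o, t−6=n → eldoon; then reverse → noodle.

noodle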